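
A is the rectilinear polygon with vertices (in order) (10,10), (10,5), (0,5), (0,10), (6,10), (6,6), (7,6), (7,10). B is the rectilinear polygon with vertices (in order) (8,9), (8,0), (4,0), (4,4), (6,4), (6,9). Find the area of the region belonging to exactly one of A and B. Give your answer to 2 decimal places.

62.00

|A| = 46, |B| = 26, |A∩B| = 5.
|A △ B| = |A| + |B| − 2·|A∩B| = 46 + 26 − 10 = 62.00.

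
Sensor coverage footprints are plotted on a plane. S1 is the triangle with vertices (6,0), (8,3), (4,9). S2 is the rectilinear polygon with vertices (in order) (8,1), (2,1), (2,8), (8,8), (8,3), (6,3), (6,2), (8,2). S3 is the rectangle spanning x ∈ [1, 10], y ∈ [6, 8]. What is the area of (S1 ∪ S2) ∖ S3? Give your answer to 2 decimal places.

|S1 ∪ S2| = 42.3333.
|(S1 ∪ S2) ∩ S3| = 12.
|(S1 ∪ S2) ∖ S3| = 42.3333 − 12 = 30.33.

30.33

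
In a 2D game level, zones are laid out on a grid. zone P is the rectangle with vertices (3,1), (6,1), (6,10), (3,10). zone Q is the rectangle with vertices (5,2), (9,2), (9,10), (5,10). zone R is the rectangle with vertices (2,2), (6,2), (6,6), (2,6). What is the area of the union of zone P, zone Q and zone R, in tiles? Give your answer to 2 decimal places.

By inclusion–exclusion:
Individual areas: |zone P| = 27, |zone Q| = 32, |zone R| = 16.
|zone P∩zone Q|: x∈[5,6], y∈[2,10] → 1·8 = 8.
|zone P∩zone R|: x∈[3,6], y∈[2,6] → 3·4 = 12.
|zone Q∩zone R|: x∈[5,6], y∈[2,6] → 1·4 = 4.
|zone P∩zone Q∩zone R| = 4.
|zone P ∪ zone Q ∪ zone R| = 75 − 24 + 4 = 55.00.

55.00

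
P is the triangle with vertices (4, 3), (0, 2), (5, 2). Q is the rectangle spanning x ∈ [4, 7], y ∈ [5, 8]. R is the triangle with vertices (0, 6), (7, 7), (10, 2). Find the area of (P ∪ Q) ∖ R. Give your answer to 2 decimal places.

6.14

|P ∪ Q| = 11.5.
|(P ∪ Q) ∩ R| = 5.3571.
|(P ∪ Q) ∖ R| = 11.5 − 5.3571 = 6.14.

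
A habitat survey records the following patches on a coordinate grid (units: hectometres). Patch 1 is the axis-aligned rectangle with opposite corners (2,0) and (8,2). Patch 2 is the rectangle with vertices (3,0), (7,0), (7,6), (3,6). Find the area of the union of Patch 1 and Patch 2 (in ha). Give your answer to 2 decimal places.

28.00

By inclusion–exclusion:
Individual areas: |Patch 1| = 12, |Patch 2| = 24.
|Patch 1∩Patch 2|: x∈[3,7], y∈[0,2] → 4·2 = 8.
|Patch 1 ∪ Patch 2| = 36 − 8 = 28.00.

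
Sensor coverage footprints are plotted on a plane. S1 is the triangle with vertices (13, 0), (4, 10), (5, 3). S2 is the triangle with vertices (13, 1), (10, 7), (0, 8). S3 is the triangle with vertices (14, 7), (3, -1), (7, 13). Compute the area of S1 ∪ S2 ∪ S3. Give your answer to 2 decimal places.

80.72

By inclusion–exclusion:
Individual areas: |S1| = 26.5, |S2| = 28.5, |S3| = 61.
|S1∩S2| = 11.2993.
|S1∩S3| = 15.9325.
|S2∩S3| = 16.8806.
|S1∩S2∩S3| = 8.8368.
|S1 ∪ S2 ∪ S3| = 116 − 44.1125 + 8.8368 = 80.72.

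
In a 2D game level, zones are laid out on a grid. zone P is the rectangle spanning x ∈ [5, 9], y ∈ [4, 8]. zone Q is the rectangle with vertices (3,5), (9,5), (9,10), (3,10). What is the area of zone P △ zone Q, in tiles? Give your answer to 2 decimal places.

|zone P∩zone Q|: x∈[5,9], y∈[5,8] → 4·3 = 12.
|zone P △ zone Q| = |zone P| + |zone Q| − 2·|zone P∩zone Q| = 16 + 30 − 24 = 22.00.

22.00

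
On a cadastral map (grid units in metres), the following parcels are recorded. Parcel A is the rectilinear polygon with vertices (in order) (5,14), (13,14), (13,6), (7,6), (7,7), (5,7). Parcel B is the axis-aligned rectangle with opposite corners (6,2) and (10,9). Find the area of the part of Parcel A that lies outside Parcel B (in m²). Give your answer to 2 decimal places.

51.00

|Parcel A| = 62, |Parcel A∩Parcel B| = 11.
|Parcel A ∖ Parcel B| = |Parcel A| − |Parcel A∩Parcel B| = 62 − 11 = 51.00.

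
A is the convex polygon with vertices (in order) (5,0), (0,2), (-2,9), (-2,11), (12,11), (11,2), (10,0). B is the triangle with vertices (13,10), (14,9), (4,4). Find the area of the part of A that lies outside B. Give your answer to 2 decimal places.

|A| = 130.5, |A∩B| = 4.9706.
|A ∖ B| = |A| − |A∩B| = 130.5 − 4.9706 = 125.53.

125.53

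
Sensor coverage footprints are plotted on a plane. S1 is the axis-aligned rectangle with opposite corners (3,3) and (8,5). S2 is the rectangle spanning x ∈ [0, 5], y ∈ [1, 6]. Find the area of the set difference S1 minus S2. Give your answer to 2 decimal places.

6.00

|S1∩S2|: x∈[3,5], y∈[3,5] → 2·2 = 4.
|S1| = 10.
|S1 ∖ S2| = |S1| − |S1∩S2| = 10 − 4 = 6.00.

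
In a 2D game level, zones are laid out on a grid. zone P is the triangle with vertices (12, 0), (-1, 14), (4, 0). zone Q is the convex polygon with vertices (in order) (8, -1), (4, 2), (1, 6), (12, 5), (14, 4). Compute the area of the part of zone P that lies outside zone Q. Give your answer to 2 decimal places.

25.59

|zone P| = 56, |zone P∩zone Q| = 30.4139.
|zone P ∖ zone Q| = |zone P| − |zone P∩zone Q| = 56 − 30.4139 = 25.59.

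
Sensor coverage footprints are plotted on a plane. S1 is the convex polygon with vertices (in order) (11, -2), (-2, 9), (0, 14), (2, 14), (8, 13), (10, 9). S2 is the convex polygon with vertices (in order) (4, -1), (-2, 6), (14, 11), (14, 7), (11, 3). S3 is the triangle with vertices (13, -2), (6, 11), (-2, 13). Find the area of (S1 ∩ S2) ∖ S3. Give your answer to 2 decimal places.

|S1 ∩ S2| = 48.5246.
|(S1 ∩ S2) ∩ S3| = 19.9888.
|(S1 ∩ S2) ∖ S3| = 48.5246 − 19.9888 = 28.54.

28.54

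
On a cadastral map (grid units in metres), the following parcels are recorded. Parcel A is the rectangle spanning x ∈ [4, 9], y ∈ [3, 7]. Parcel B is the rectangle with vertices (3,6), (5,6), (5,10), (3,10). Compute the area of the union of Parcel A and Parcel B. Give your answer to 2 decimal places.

27.00

By inclusion–exclusion:
Individual areas: |Parcel A| = 20, |Parcel B| = 8.
|Parcel A∩Parcel B|: x∈[4,5], y∈[6,7] → 1·1 = 1.
|Parcel A ∪ Parcel B| = 28 − 1 = 27.00.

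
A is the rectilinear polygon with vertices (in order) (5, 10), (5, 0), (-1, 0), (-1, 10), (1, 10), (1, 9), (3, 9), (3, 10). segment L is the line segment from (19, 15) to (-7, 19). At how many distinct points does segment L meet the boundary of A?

0

The segment lies entirely outside A and never meets its boundary.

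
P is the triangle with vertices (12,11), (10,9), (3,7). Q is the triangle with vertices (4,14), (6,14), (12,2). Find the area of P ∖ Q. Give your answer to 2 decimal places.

4.25

|P| = 5, |P∩Q| = 0.7491.
|P ∖ Q| = |P| − |P∩Q| = 5 − 0.7491 = 4.25.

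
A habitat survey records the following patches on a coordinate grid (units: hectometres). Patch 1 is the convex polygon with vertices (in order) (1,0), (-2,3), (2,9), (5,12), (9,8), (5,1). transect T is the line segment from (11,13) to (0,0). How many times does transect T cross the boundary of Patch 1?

2

The segment meets the boundary at (0.458,0.542), (7.792,9.208).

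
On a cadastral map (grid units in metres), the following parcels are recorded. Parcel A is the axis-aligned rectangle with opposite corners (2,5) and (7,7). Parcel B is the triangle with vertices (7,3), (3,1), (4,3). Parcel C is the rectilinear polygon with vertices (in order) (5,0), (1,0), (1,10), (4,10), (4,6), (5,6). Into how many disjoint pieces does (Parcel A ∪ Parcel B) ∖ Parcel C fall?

2

(Parcel A ∪ Parcel B) ∖ Parcel C splits into 2 disjoint pieces (area 5, area 1).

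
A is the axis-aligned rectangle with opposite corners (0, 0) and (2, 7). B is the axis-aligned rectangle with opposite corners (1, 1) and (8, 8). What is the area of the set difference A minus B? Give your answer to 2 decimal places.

8.00

|A∩B|: x∈[1,2], y∈[1,7] → 1·6 = 6.
|A| = 14.
|A ∖ B| = |A| − |A∩B| = 14 − 6 = 8.00.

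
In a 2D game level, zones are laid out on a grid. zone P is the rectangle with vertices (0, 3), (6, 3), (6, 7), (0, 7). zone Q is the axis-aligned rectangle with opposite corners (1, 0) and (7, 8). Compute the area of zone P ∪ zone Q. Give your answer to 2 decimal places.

52.00

By inclusion–exclusion:
Individual areas: |zone P| = 24, |zone Q| = 48.
|zone P∩zone Q|: x∈[1,6], y∈[3,7] → 5·4 = 20.
|zone P ∪ zone Q| = 72 − 20 = 52.00.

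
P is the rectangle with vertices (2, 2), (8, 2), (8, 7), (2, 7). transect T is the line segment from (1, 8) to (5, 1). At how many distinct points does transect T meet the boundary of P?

2

The segment meets the boundary at (4.429,2), (2,6.25).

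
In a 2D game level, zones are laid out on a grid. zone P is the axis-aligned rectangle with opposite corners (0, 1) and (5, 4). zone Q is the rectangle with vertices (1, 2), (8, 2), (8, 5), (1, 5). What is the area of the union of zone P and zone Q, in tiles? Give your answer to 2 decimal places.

28.00

By inclusion–exclusion:
Individual areas: |zone P| = 15, |zone Q| = 21.
|zone P∩zone Q|: x∈[1,5], y∈[2,4] → 4·2 = 8.
|zone P ∪ zone Q| = 36 − 8 = 28.00.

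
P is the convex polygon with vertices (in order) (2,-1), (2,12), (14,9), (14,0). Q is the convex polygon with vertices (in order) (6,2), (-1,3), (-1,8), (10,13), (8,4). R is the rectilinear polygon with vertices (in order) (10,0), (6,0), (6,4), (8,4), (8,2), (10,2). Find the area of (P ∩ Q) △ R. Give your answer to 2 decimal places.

59.87

|P ∩ Q| = 51.872.
|(P ∩ Q) ∩ R| = 2.
|(P ∩ Q) △ R| = 51.872 + 12 − 4 = 59.87.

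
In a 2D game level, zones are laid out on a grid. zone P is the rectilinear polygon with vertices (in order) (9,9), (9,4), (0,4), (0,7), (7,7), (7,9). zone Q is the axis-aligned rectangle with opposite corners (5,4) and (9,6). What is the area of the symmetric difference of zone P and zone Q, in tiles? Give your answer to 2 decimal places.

|zone P| = 31, |zone Q| = 8, |zone P∩zone Q| = 8.
|zone P △ zone Q| = |zone P| + |zone Q| − 2·|zone P∩zone Q| = 31 + 8 − 16 = 23.00.

23.00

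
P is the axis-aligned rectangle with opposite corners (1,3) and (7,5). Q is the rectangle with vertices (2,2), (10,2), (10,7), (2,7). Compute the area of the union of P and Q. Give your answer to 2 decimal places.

42.00

By inclusion–exclusion:
Individual areas: |P| = 12, |Q| = 40.
|P∩Q|: x∈[2,7], y∈[3,5] → 5·2 = 10.
|P ∪ Q| = 52 − 10 = 42.00.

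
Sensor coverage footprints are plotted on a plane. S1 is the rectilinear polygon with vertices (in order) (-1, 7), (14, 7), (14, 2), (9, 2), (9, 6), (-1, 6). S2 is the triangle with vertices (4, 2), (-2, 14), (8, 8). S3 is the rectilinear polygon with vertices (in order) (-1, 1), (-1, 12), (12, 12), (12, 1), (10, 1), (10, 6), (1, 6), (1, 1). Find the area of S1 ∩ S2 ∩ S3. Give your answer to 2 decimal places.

The intersection is the polygon with vertices (6.667,6), (2,6), (1.5,7), (7.333,7).
By the shoelace formula its area is 5.25.

5.25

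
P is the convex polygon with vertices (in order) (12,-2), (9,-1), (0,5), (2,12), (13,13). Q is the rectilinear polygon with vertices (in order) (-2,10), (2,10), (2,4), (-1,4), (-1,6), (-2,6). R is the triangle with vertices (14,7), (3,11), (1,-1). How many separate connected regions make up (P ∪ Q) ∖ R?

(P ∪ Q) ∖ R splits into 2 disjoint pieces (area 30.5889, area 59.1694).

2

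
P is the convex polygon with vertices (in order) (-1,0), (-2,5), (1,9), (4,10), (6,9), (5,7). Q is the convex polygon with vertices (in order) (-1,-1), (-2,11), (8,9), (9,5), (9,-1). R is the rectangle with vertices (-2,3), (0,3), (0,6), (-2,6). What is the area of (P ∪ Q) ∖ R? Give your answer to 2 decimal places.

108.03

|P ∪ Q| = 113.3256.
|(P ∪ Q) ∩ R| = 5.2917.
|(P ∪ Q) ∖ R| = 113.3256 − 5.2917 = 108.03.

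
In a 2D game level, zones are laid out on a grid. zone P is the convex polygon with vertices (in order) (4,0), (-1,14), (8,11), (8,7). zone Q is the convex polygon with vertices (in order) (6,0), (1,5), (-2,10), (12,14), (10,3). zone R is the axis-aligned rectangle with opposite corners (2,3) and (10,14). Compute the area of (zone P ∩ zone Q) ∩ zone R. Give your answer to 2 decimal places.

45.43

The region (zone P ∩ zone Q) ∩ zone R is the polygon with vertices (5,12), (8,11), (8,7), (5.714,3), (3,3), (2.889,3.111), (2,5.6), (2,11.143).
By the shoelace formula its area is 45.43.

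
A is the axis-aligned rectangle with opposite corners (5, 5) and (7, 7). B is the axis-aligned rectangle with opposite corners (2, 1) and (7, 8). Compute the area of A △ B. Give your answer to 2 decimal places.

31.00

|A∩B|: x∈[5,7], y∈[5,7] → 2·2 = 4.
|A △ B| = |A| + |B| − 2·|A∩B| = 4 + 35 − 8 = 31.00.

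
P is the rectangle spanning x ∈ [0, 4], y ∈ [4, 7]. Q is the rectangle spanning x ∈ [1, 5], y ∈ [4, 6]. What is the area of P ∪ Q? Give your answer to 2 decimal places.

By inclusion–exclusion:
Individual areas: |P| = 12, |Q| = 8.
|P∩Q|: x∈[1,4], y∈[4,6] → 3·2 = 6.
|P ∪ Q| = 20 − 6 = 14.00.

14.00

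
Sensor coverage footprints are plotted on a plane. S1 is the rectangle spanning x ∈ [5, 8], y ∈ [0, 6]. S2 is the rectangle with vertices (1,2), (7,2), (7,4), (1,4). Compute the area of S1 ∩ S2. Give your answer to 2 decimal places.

|S1∩S2|: x∈[5,7], y∈[2,4] → 2·2 = 4.

4.00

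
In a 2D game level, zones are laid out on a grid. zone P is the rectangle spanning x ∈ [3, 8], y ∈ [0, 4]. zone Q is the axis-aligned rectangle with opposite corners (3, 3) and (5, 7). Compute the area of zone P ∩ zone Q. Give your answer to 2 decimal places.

|zone P∩zone Q|: x∈[3,5], y∈[3,4] → 2·1 = 2.

2.00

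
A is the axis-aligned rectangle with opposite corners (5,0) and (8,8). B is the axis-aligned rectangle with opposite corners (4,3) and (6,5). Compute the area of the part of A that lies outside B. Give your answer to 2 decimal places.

22.00

|A∩B|: x∈[5,6], y∈[3,5] → 1·2 = 2.
|A| = 24.
|A ∖ B| = |A| − |A∩B| = 24 − 2 = 22.00.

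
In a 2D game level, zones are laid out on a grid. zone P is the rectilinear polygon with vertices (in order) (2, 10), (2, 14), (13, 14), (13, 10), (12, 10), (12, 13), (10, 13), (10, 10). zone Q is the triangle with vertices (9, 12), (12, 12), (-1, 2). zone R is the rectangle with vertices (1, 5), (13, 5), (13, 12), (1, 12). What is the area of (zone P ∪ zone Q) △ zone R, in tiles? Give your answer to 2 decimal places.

77.56

|zone P ∪ zone Q| = 49.1385.
|(zone P ∪ zone Q) ∩ zone R| = 27.7885.
|(zone P ∪ zone Q) △ zone R| = 49.1385 + 84 − 55.5769 = 77.56.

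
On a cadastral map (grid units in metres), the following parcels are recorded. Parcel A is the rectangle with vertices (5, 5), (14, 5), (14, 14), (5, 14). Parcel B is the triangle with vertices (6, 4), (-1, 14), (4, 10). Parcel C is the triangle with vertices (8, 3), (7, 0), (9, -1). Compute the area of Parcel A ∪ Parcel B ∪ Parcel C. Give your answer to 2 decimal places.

94.90

By inclusion–exclusion:
Individual areas: |Parcel A| = 81, |Parcel B| = 11, |Parcel C| = 3.5.
|Parcel A∩Parcel B| = 0.6024.
|Parcel A∩Parcel C| = 0.
|Parcel B∩Parcel C| = 0.
|Parcel A∩Parcel B∩Parcel C| = 0.
|Parcel A ∪ Parcel B ∪ Parcel C| = 95.5 − 0.6024 + 0 = 94.90.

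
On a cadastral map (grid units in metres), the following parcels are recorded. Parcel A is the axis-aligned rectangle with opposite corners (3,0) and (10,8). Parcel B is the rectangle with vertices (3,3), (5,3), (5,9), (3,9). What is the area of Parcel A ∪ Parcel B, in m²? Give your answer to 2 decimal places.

58.00

By inclusion–exclusion:
Individual areas: |Parcel A| = 56, |Parcel B| = 12.
|Parcel A∩Parcel B|: x∈[3,5], y∈[3,8] → 2·5 = 10.
|Parcel A ∪ Parcel B| = 68 − 10 = 58.00.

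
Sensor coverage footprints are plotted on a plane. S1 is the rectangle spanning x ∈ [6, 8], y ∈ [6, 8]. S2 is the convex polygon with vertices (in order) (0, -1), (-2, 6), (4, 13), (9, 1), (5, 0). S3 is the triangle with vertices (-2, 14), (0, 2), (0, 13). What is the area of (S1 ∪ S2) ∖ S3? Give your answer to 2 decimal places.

87.70

|S1 ∪ S2| = 90.5.
|(S1 ∪ S2) ∩ S3| = 2.7984.
|(S1 ∪ S2) ∖ S3| = 90.5 − 2.7984 = 87.70.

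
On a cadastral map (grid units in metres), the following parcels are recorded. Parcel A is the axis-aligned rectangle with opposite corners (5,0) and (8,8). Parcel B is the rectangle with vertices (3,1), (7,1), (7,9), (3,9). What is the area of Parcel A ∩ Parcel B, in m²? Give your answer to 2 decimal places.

|Parcel A∩Parcel B|: x∈[5,7], y∈[1,8] → 2·7 = 14.

14.00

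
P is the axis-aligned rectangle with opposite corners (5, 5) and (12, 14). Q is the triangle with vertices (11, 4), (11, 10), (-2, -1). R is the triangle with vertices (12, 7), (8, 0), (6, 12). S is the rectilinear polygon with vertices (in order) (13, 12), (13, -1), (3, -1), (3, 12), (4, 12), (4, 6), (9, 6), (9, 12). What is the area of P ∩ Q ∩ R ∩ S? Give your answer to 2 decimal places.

The intersection is the polygon with vertices (11,7.833), (11,5.25), (10.857,5), (7.167,5), (7,6), (9,6), (9,8.308), (9.71,8.908).
By the shoelace formula its area is 8.81.

8.81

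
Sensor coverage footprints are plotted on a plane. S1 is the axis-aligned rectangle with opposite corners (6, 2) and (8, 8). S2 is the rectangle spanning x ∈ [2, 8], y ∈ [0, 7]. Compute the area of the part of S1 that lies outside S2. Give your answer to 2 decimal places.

2.00

|S1∩S2|: x∈[6,8], y∈[2,7] → 2·5 = 10.
|S1| = 12.
|S1 ∖ S2| = |S1| − |S1∩S2| = 12 − 10 = 2.00.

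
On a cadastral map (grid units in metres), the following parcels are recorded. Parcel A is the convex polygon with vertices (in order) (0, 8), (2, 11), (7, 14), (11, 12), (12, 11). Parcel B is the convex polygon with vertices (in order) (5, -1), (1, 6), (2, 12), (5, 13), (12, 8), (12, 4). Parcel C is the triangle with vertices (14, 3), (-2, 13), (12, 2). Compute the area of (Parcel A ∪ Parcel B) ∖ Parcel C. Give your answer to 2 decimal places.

|Parcel A ∪ Parcel B| = 113.1944.
|(Parcel A ∪ Parcel B) ∩ Parcel C| = 13.3578.
|(Parcel A ∪ Parcel B) ∖ Parcel C| = 113.1944 − 13.3578 = 99.84.

99.84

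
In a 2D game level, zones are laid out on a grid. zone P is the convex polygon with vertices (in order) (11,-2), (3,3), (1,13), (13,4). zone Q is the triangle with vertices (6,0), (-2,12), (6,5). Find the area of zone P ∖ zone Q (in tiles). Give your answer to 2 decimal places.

66.26

|zone P| = 80, |zone P∩zone Q| = 13.7357.
|zone P ∖ zone Q| = |zone P| − |zone P∩zone Q| = 80 − 13.7357 = 66.26.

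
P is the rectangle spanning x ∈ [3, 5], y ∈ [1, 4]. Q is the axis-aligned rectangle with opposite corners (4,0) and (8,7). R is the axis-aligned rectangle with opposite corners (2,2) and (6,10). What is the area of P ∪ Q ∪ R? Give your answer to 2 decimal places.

By inclusion–exclusion:
Individual areas: |P| = 6, |Q| = 28, |R| = 32.
|P∩Q|: x∈[4,5], y∈[1,4] → 1·3 = 3.
|P∩R|: x∈[3,5], y∈[2,4] → 2·2 = 4.
|Q∩R|: x∈[4,6], y∈[2,7] → 2·5 = 10.
|P∩Q∩R| = 2.
|P ∪ Q ∪ R| = 66 − 17 + 2 = 51.00.

51.00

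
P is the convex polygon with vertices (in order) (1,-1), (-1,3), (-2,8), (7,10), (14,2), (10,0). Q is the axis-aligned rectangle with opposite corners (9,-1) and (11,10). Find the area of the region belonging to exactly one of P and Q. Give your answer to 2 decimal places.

112.10

|P| = 116, |Q| = 22, |P∩Q| = 12.9484.
|P △ Q| = |P| + |Q| − 2·|P∩Q| = 116 + 22 − 25.8968 = 112.10.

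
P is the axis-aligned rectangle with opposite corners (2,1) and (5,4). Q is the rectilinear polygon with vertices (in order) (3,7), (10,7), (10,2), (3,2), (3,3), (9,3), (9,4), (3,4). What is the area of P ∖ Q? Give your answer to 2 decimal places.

7.00

|P| = 9, |P∩Q| = 2.
|P ∖ Q| = |P| − |P∩Q| = 9 − 2 = 7.00.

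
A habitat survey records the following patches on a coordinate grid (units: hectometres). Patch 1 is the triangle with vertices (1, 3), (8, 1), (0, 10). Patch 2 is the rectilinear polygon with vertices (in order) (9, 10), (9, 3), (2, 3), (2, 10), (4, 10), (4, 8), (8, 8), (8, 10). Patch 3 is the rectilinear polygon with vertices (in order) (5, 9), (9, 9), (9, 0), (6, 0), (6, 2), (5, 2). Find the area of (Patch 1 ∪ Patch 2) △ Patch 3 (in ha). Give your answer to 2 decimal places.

41.17

|Patch 1 ∪ Patch 2| = 54.4722.
|(Patch 1 ∪ Patch 2) ∩ Patch 3| = 23.6508.
|(Patch 1 ∪ Patch 2) △ Patch 3| = 54.4722 + 34 − 47.3016 = 41.17.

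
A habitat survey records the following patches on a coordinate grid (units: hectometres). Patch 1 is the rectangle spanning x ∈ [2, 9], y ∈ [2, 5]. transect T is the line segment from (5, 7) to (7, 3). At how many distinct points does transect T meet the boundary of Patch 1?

The segment meets the boundary at (6,5).

1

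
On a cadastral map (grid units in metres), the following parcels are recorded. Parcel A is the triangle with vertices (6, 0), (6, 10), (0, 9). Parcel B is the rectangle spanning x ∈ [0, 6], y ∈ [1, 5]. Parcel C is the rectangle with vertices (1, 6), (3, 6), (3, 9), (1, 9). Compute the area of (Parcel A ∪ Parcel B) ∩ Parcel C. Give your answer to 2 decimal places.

The region (Parcel A ∪ Parcel B) ∩ Parcel C is the polygon with vertices (1,7.5), (1,9), (3,9), (3,6), (2,6).
By the shoelace formula its area is 5.25.

5.25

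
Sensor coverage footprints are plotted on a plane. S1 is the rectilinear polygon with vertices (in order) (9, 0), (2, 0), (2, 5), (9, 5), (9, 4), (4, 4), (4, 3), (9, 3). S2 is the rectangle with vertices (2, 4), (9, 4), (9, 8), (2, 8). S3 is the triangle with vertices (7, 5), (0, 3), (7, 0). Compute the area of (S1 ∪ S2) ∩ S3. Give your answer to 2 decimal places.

The region (S1 ∪ S2) ∩ S3 is the polygon with vertices (2,3.571), (7,5), (7,4), (4,4), (4,3), (7,3), (7,0), (2,2.143).
By the shoelace formula its area is 13.07.

13.07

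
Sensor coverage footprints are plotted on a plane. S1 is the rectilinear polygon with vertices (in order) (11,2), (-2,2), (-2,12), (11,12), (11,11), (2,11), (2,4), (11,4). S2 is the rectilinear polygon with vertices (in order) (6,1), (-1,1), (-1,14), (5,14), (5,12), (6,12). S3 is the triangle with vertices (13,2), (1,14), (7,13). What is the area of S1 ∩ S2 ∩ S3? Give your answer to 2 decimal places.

The intersection is the polygon with vertices (5,12), (6,12), (6,11), (4,11), (3,12).
By the shoelace formula its area is 2.50.

2.50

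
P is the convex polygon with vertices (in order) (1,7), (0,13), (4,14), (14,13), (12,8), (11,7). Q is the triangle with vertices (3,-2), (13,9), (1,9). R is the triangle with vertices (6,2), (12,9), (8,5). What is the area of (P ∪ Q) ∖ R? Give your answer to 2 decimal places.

|P ∪ Q| = 125.1636.
|(P ∪ Q) ∩ R| = 2.
|(P ∪ Q) ∖ R| = 125.1636 − 2 = 123.16.

123.16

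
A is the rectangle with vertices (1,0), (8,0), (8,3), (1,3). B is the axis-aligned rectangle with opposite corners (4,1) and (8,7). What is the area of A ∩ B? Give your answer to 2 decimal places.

8.00

|A∩B|: x∈[4,8], y∈[1,3] → 4·2 = 8.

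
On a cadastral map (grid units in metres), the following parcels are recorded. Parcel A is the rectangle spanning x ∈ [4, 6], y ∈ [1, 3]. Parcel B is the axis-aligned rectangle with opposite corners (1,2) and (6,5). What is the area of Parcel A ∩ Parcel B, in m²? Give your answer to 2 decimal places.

2.00

|Parcel A∩Parcel B|: x∈[4,6], y∈[2,3] → 2·1 = 2.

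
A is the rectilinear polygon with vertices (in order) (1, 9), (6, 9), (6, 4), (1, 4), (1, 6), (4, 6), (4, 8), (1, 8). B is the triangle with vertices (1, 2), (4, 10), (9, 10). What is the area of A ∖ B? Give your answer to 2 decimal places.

|A| = 19, |A∩B| = 9.8125.
|A ∖ B| = |A| − |A∩B| = 19 − 9.8125 = 9.19.

9.19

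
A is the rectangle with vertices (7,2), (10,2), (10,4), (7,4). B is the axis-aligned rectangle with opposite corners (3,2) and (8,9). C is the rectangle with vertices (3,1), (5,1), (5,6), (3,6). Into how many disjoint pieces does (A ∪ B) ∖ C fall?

1

(A ∪ B) ∖ C is a single connected region.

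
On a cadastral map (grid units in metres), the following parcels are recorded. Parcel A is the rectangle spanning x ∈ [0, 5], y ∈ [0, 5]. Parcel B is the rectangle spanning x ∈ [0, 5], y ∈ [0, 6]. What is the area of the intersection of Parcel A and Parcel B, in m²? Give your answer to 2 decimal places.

|Parcel A∩Parcel B|: x∈[0,5], y∈[0,5] → 5·5 = 25.

25.00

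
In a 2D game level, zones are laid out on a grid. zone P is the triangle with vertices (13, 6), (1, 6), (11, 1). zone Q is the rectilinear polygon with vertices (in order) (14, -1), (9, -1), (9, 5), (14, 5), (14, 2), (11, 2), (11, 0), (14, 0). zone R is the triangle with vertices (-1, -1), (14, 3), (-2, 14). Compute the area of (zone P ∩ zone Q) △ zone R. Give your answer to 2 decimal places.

|zone P ∩ zone Q| = 10.
|(zone P ∩ zone Q) ∩ zone R| = 8.3245.
|(zone P ∩ zone Q) △ zone R| = 10 + 114.5 − 16.649 = 107.85.

107.85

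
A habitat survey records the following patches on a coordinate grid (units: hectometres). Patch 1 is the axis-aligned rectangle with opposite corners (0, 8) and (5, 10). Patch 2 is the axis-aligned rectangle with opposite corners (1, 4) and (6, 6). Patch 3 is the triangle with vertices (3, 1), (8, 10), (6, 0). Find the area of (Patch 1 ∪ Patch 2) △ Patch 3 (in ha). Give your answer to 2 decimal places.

|Patch 1 ∪ Patch 2| = 20.
|(Patch 1 ∪ Patch 2) ∩ Patch 3| = 1.5556.
|(Patch 1 ∪ Patch 2) △ Patch 3| = 20 + 16 − 3.1111 = 32.89.

32.89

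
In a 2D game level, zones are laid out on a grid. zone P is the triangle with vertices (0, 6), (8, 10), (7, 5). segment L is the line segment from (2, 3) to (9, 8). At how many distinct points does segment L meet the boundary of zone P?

The segment meets the boundary at (7.367,6.833), (5.167,5.262).

2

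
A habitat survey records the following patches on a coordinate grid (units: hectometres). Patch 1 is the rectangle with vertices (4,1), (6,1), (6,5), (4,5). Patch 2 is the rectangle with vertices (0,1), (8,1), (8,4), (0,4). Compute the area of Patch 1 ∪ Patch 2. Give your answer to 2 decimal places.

26.00

By inclusion–exclusion:
Individual areas: |Patch 1| = 8, |Patch 2| = 24.
|Patch 1∩Patch 2|: x∈[4,6], y∈[1,4] → 2·3 = 6.
|Patch 1 ∪ Patch 2| = 32 − 6 = 26.00.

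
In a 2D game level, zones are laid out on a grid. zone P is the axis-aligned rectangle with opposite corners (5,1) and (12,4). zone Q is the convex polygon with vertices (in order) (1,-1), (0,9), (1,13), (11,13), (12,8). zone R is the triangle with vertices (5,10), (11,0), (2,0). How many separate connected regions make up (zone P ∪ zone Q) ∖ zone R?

(zone P ∪ zone Q) ∖ zone R splits into 2 disjoint pieces (area 7.5, area 85.1416).

2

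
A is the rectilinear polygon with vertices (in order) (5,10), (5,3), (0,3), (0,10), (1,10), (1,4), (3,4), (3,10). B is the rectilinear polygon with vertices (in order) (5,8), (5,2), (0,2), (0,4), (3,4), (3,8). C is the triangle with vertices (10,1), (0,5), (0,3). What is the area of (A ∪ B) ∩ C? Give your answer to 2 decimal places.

The region (A ∪ B) ∩ C is the polygon with vertices (5,2), (0,3), (0,4), (0,5), (1,4.6), (1,4), (2.5,4), (5,3).
By the shoelace formula its area is 7.05.

7.05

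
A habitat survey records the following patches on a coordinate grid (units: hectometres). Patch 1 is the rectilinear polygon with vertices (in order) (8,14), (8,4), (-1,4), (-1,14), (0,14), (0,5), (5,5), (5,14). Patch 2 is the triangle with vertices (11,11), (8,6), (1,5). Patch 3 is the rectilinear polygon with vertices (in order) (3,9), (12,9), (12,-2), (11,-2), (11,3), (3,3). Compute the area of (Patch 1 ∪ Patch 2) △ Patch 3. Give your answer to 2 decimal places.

67.57

|Patch 1 ∪ Patch 2| = 53.4571.
|(Patch 1 ∪ Patch 2) ∩ Patch 3| = 22.4429.
|(Patch 1 ∪ Patch 2) △ Patch 3| = 53.4571 + 59 − 44.8857 = 67.57.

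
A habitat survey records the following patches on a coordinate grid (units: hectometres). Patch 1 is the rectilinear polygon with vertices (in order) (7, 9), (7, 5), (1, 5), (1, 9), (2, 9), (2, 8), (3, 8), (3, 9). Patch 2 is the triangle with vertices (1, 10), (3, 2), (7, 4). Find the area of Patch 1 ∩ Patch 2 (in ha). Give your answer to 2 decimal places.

The intersection is the polygon with vertices (2.25,5), (1.25,9), (2,9), (2,8), (3,8), (6,5).
By the shoelace formula its area is 8.50.

8.50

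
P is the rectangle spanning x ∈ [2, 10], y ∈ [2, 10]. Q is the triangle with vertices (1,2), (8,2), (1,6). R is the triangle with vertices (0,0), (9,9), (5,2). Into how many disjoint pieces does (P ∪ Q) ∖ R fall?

1

(P ∪ Q) ∖ R is a single connected region.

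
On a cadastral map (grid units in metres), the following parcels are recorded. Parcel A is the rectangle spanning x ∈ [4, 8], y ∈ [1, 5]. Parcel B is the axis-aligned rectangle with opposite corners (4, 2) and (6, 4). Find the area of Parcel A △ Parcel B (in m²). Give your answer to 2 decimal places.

|Parcel A∩Parcel B|: x∈[4,6], y∈[2,4] → 2·2 = 4.
|Parcel A △ Parcel B| = |Parcel A| + |Parcel B| − 2·|Parcel A∩Parcel B| = 16 + 4 − 8 = 12.00.

12.00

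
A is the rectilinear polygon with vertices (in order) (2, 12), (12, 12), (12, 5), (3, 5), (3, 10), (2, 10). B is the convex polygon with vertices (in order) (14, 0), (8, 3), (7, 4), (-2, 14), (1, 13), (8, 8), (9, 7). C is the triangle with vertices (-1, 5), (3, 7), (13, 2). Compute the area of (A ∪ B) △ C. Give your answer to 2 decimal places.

87.67

|A ∪ B| = 86.1103.
|(A ∪ B) ∩ C| = 9.22.
|(A ∪ B) △ C| = 86.1103 + 20 − 18.44 = 87.67.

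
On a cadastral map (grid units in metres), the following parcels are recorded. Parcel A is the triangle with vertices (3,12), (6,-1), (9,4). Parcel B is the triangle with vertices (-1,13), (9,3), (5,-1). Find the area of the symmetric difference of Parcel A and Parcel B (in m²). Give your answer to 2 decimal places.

|Parcel A| = 27, |Parcel B| = 40, |Parcel A∩Parcel B| = 15.6937.
|Parcel A △ Parcel B| = |Parcel A| + |Parcel B| − 2·|Parcel A∩Parcel B| = 27 + 40 − 31.3875 = 35.61.

35.61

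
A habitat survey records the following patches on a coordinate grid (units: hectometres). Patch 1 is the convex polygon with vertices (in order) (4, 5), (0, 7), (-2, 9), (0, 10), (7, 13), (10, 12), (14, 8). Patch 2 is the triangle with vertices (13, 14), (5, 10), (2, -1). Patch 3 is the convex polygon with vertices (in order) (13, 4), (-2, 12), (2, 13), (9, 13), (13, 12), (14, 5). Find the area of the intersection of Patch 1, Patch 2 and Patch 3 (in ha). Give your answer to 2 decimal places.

The intersection is the polygon with vertices (5,10), (9.4,12.2), (10,12), (10.885,11.115), (7.728,6.811), (4.587,8.487).
By the shoelace formula its area is 17.82.

17.82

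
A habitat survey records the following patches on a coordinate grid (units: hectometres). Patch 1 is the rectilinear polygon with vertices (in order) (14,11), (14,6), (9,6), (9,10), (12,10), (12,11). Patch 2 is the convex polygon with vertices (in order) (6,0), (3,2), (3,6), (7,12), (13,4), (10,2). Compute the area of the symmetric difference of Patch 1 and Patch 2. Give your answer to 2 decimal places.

81.67

|Patch 1| = 22, |Patch 2| = 68, |Patch 1∩Patch 2| = 4.1667.
|Patch 1 △ Patch 2| = |Patch 1| + |Patch 2| − 2·|Patch 1∩Patch 2| = 22 + 68 − 8.3333 = 81.67.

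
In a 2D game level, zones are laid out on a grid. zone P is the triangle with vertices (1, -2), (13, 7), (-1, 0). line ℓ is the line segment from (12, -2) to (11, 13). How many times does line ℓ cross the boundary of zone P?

The segment meets the boundary at (11.452,6.226), (11.476,5.857).

2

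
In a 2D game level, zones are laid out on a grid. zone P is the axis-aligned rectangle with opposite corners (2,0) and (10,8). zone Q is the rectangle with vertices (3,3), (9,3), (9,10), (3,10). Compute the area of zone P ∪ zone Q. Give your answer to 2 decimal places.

76.00

By inclusion–exclusion:
Individual areas: |zone P| = 64, |zone Q| = 42.
|zone P∩zone Q|: x∈[3,9], y∈[3,8] → 6·5 = 30.
|zone P ∪ zone Q| = 106 − 30 = 76.00.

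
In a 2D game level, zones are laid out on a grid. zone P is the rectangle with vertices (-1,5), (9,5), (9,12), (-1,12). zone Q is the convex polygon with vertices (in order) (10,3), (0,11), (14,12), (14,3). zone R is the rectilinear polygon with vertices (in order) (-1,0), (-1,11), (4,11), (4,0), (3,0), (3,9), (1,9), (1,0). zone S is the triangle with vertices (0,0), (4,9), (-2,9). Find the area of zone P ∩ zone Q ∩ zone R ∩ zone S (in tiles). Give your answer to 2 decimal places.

0.56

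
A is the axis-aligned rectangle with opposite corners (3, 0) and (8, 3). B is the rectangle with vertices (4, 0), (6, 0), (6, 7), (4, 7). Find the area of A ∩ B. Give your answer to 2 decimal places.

6.00

|A∩B|: x∈[4,6], y∈[0,3] → 2·3 = 6.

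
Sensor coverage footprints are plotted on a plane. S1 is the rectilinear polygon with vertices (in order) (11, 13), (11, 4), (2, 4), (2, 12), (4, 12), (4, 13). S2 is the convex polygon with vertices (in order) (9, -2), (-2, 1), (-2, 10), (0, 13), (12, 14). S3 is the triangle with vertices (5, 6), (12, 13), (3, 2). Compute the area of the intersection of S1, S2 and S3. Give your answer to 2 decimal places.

6.25

The intersection is the polygon with vertices (4,4), (5,6), (11,12), (11,11.778), (4.636,4).
By the shoelace formula its area is 6.25.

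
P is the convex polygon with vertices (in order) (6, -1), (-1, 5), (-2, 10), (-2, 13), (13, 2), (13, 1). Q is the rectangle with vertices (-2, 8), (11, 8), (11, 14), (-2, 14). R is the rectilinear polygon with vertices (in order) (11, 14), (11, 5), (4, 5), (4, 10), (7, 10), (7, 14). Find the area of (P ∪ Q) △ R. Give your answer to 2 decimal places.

|P ∪ Q| = 152.3545.
|(P ∪ Q) ∩ R| = 38.5909.
|(P ∪ Q) △ R| = 152.3545 + 51 − 77.1818 = 126.17.

126.17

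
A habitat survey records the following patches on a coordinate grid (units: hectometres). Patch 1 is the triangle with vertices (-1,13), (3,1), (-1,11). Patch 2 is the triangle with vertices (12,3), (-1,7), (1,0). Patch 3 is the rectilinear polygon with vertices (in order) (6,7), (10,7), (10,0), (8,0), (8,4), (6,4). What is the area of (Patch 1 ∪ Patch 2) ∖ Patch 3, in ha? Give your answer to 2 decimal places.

39.98

|Patch 1 ∪ Patch 2| = 44.5366.
|(Patch 1 ∪ Patch 2) ∩ Patch 3| = 4.5594.
|(Patch 1 ∪ Patch 2) ∖ Patch 3| = 44.5366 − 4.5594 = 39.98.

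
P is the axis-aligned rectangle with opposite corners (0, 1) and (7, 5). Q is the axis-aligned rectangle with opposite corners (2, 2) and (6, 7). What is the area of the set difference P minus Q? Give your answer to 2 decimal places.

16.00

|P∩Q|: x∈[2,6], y∈[2,5] → 4·3 = 12.
|P| = 28.
|P ∖ Q| = |P| − |P∩Q| = 28 − 12 = 16.00.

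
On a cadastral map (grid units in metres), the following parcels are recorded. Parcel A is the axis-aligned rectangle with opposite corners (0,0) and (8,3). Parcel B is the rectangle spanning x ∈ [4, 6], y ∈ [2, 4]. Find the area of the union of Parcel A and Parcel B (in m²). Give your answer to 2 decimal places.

By inclusion–exclusion:
Individual areas: |Parcel A| = 24, |Parcel B| = 4.
|Parcel A∩Parcel B|: x∈[4,6], y∈[2,3] → 2·1 = 2.
|Parcel A ∪ Parcel B| = 28 − 2 = 26.00.

26.00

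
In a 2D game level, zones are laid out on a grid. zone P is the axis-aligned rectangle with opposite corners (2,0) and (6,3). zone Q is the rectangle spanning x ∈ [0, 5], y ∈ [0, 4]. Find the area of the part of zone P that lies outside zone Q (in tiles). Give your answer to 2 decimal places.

3.00

|zone P∩zone Q|: x∈[2,5], y∈[0,3] → 3·3 = 9.
|zone P| = 12.
|zone P ∖ zone Q| = |zone P| − |zone P∩zone Q| = 12 − 9 = 3.00.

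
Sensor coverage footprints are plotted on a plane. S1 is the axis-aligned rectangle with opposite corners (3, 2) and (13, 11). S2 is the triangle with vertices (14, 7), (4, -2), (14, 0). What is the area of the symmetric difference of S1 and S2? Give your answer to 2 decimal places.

106.32

|S1| = 90, |S2| = 35, |S1∩S2| = 9.3389.
|S1 △ S2| = |S1| + |S2| − 2·|S1∩S2| = 90 + 35 − 18.6778 = 106.32.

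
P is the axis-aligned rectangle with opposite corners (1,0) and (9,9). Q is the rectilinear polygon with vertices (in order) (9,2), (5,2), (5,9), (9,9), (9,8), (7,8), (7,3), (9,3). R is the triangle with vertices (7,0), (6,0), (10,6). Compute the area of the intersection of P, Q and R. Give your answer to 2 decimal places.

The intersection is the polygon with vertices (7.333,2), (8,3), (8.5,3), (8,2).
By the shoelace formula its area is 0.58.

0.58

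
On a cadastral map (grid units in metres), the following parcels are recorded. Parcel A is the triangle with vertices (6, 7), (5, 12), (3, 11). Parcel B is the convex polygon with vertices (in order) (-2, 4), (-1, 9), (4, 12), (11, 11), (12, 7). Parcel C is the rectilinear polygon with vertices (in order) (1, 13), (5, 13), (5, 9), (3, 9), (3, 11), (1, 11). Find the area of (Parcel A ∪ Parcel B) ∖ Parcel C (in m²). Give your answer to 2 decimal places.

65.74

|Parcel A ∪ Parcel B| = 71.518.
|(Parcel A ∪ Parcel B) ∩ Parcel C| = 5.7778.
|(Parcel A ∪ Parcel B) ∖ Parcel C| = 71.518 − 5.7778 = 65.74.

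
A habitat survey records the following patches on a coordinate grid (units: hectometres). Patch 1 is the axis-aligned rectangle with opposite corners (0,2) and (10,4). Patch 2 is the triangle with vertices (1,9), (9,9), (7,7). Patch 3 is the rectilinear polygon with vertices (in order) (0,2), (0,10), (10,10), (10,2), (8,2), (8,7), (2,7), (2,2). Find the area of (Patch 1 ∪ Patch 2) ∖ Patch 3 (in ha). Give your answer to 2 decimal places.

|Patch 1 ∪ Patch 2| = 28.
|(Patch 1 ∪ Patch 2) ∩ Patch 3| = 16.
|(Patch 1 ∪ Patch 2) ∖ Patch 3| = 28 − 16 = 12.00.

12.00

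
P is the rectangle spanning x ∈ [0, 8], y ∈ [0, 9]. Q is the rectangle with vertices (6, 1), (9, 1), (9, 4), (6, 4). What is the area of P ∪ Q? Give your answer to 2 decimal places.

By inclusion–exclusion:
Individual areas: |P| = 72, |Q| = 9.
|P∩Q|: x∈[6,8], y∈[1,4] → 2·3 = 6.
|P ∪ Q| = 81 − 6 = 75.00.

75.00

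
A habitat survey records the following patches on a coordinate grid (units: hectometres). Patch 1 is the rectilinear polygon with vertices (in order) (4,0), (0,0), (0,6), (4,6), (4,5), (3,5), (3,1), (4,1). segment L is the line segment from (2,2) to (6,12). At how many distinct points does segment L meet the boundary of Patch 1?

3

The segment meets the boundary at (3.6,6), (3.2,5), (3,4.5).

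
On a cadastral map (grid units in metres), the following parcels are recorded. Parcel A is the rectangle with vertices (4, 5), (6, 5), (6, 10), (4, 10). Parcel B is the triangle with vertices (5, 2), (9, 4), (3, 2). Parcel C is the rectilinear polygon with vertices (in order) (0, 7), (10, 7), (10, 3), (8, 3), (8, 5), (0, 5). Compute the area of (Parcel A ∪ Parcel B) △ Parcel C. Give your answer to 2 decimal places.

|Parcel A ∪ Parcel B| = 12.
|(Parcel A ∪ Parcel B) ∩ Parcel C| = 4.0833.
|(Parcel A ∪ Parcel B) △ Parcel C| = 12 + 24 − 8.1667 = 27.83.

27.83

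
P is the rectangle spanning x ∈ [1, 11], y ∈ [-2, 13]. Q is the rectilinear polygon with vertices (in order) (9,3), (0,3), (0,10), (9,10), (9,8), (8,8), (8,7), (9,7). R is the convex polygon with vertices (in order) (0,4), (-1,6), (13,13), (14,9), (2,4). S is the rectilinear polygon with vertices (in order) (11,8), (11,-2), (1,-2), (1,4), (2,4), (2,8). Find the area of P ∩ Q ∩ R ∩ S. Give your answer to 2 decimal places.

16.54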